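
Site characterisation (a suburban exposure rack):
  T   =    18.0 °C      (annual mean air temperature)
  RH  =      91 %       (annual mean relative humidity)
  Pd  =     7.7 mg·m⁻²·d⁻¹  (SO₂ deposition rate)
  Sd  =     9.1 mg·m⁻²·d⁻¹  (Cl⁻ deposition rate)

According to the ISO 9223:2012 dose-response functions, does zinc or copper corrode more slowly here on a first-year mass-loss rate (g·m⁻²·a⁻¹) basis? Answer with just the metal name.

zinc

zinc: temperature factor f = -0.071·(8.0) = -0.5680
  sulphur-dioxide contribution → 1.18 μm/a
  chloride contribution → 0.5893 μm/a
  total first-year rate 1.769 μm/a
  mass loss = 1.769 μm/a × 7.14 g/cm³ = 12.63 g·m⁻²·a⁻¹
copper: f(T) = -0.080·(T−10) [T>10 °C] = -0.6400
  sulphur-dioxide contribution → 1.02 μm/a
  chloride contribution → 1.19 μm/a
  ⇒ r_corr(copper) = 2.21 μm/a
  mass loss = 2.21 μm/a × 8.96 g/cm³ = 19.8 g·m⁻²·a⁻¹
Ordering by g·m⁻²·a⁻¹: copper (19.8) > zinc (12.6)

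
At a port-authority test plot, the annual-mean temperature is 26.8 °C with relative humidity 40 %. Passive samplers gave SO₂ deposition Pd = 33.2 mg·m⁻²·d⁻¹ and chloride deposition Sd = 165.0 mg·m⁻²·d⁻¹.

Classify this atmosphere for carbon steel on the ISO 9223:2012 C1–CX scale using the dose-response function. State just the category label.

carbon steel: temperature factor f = -0.054·(16.8) = -0.9072
  SO₂ term: 1.77·33.2^0.52·exp(0.02·40-0.9072) = 9.827
  Cl⁻ term: 0.102·165.0^0.62·exp(0.033·40+0.04·26.8) = 26.44
  sum: 9.827 + 26.44 → r_corr = 36.27 μm/a
36.3 μm/a falls in (25, 50] for carbon steel → category C3

C3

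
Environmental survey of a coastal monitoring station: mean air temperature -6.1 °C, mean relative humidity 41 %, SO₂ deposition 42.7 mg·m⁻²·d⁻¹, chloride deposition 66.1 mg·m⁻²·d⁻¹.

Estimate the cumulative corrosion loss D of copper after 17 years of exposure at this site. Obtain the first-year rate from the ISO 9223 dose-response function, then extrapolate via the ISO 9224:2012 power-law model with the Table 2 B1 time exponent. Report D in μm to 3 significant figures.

copper: temperature factor f = +0.126·(-16.1) = -2.0286
  SO₂ term: 0.0053·42.7^0.26·exp(0.059·41-2.0286) = 0.02078
  Sd branch = 0.01025·Sd^0.27·e^(0.036·RH+0.049·T) = 0.1031 μm/a
  r_corr = 0.02078 + 0.1031 = 0.1239 μm/a
Power-law: D(17) = r_corr · 17^0.667
  D(17) = 0.1239 × 17^0.667 = 0.1239 × 6.618 = 0.82 μm

D(17) = 0.820 μm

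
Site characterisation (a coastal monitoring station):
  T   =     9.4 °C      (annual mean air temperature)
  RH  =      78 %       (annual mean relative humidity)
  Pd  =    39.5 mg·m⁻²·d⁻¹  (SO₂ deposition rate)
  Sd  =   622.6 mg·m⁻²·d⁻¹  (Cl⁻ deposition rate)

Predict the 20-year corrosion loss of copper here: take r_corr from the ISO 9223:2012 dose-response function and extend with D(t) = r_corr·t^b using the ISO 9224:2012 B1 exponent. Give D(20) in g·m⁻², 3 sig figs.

copper: f(T) = +0.126·(T−10) [T≤10 °C] = -0.0756
  sulphur-dioxide contribution → 1.274 μm/a
  chloride contribution → 1.53 μm/a
  ⇒ r_corr(copper) = 2.804 μm/a
Long-term exponent b (ISO 9224 Table 2, B1) = 0.667
  D(20) = 2.804 × 20^0.667 = 2.804 × 7.375 = 20.68 μm
  Mass loss = 20.68 μm × 8.96 g/cm³ = 185.3 g·m⁻²

D(20) = 185 g·m⁻²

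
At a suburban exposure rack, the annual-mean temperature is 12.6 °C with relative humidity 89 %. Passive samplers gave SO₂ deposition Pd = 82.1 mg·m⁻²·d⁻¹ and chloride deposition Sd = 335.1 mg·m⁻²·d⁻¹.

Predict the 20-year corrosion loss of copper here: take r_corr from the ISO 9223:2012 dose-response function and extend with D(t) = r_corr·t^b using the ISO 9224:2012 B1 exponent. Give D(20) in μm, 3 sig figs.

D(20) = 35.6 μm

copper: f(T) = -0.080·(T−10) [T>10 °C] = -0.2080
  sulphur-dioxide contribution → 2.583 μm/a
  chloride contribution → 2.25 μm/a
  ⇒ r_corr(copper) = 4.833 μm/a
Long-term exponent b (ISO 9224 Table 2, B1) = 0.667
  D(20) = 4.833 × 20^0.667 = 4.833 × 7.375 = 35.64 μm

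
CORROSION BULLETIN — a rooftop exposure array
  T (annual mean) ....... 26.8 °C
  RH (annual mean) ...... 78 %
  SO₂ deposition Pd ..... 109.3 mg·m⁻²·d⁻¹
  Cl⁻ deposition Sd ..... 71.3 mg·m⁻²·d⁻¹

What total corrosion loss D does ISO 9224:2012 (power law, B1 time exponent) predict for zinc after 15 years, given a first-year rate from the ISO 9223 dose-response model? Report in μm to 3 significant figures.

zinc: T>10 °C ⇒ hinge -0.071·(26.8−10) = -1.1928
  sulphur-dioxide contribution → 1.116 μm/a
  chloride contribution → 3.628 μm/a
  total first-year rate 4.744 μm/a
Power-law: D(15) = r_corr · 15^0.813
  D(15) = 4.744 × 15^0.813 = 4.744 × 9.04 = 42.88 μm

D(15) = 42.9 μm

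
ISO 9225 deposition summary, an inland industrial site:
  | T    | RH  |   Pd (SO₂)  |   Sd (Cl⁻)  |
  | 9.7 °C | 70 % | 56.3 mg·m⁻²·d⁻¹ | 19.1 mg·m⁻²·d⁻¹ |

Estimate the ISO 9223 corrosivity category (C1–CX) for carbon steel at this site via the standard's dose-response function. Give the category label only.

carbon steel: f(T) = +0.150·(T−10) [T≤10 °C] = -0.0450
  sulphur-dioxide contribution → 55.81 μm/a
  chloride contribution → 9.431 μm/a
  ⇒ r_corr(carbon steel) = 65.24 μm/a
ISO 9223 Table 2 (carbon steel): 50 < 65.2 ≤ 80 μm/a ⇒ C4

C4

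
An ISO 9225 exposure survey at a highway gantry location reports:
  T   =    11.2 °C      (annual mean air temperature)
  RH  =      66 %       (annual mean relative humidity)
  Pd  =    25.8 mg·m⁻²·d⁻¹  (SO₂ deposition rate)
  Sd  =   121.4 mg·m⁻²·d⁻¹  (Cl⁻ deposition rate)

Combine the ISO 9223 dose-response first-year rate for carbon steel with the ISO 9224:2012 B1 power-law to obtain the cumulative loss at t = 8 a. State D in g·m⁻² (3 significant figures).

carbon steel: temperature factor f = -0.054·(1.2) = -0.0648
  sulphur-dioxide contribution → 33.66 μm/a
  chloride contribution → 27.62 μm/a
  ⇒ r_corr(carbon steel) = 61.29 μm/a
Long-term exponent b (ISO 9224 Table 2, B1) = 0.523
  D(8) = 61.29 × 8^0.523 = 61.29 × 2.967 = 181.8 μm
  Mass loss = 181.8 μm × 7.85 g/cm³ = 1427 g·m⁻²

D(8) = 1.43e+03 g·m⁻²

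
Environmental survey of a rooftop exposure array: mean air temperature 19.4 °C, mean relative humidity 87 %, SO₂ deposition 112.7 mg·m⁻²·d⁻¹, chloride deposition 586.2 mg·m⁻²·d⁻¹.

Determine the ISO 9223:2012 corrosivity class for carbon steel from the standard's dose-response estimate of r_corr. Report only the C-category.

CX

carbon steel: temperature factor f = -0.054·(9.4) = -0.5076
  sulphur-dioxide contribution → 70.83 μm/a
  chloride contribution → 203.5 μm/a
  total first-year rate 274.4 μm/a
Category bounds: 200…700 μm/a bracket r_corr ⇒ CX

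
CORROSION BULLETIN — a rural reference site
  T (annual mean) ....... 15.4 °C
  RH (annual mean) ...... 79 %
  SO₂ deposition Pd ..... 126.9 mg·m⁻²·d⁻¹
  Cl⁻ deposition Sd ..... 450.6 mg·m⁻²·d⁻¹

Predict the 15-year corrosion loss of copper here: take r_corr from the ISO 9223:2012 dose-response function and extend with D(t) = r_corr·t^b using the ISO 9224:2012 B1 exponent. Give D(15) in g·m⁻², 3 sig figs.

copper: T>10 °C ⇒ hinge -0.080·(15.4−10) = -0.4320
  SO₂ term: 0.0053·126.9^0.26·exp(0.059·79-0.4320) = 1.282
  Sd branch = 0.01025·Sd^0.27·e^(0.036·RH+0.049·T) = 1.95 μm/a
  sum: 1.282 + 1.95 → r_corr = 3.232 μm/a
Power-law: D(15) = r_corr · 15^0.667
  D(15) = 3.232 × 15^0.667 = 3.232 × 6.088 = 19.68 μm
  Mass loss = 19.68 μm × 8.96 g/cm³ = 176.3 g·m⁻²

D(15) = 176 g·m⁻²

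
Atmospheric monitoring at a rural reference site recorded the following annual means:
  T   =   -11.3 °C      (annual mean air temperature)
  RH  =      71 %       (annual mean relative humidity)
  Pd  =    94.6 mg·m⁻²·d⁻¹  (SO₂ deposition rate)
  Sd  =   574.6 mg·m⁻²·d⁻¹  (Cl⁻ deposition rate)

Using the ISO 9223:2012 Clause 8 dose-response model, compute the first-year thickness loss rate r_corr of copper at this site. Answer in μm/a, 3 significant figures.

copper: T≤10 °C ⇒ hinge +0.126·(-11.3−10) = -2.6838
  sulphur-dioxide contribution → 0.07793 μm/a
  chloride contribution → 0.422 μm/a
  total first-year rate 0.5 μm/a

r_corr = 0.500 μm/a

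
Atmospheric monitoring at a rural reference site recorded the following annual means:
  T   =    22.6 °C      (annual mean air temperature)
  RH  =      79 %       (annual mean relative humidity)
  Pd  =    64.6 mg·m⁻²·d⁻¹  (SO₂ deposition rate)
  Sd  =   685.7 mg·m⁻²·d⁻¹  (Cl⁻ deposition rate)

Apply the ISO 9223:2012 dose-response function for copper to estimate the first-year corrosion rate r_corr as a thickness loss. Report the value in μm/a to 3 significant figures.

copper: temperature factor f = -0.080·(12.6) = -1.0080
  Pd branch = 0.0053·Pd^0.26·e^(0.059·RH+f) = 0.6045 μm/a
  Cl⁻ term: 0.01025·685.7^0.27·exp(0.036·79+0.049·22.6) = 3.109
  r_corr = 0.6045 + 3.109 = 3.713 μm/a

r_corr = 3.71 μm/a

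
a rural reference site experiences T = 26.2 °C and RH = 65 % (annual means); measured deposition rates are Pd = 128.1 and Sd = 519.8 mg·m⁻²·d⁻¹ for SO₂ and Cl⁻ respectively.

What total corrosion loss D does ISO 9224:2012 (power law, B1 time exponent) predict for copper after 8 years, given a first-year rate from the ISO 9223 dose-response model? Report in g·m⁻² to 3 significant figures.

copper: f(T) = -0.080·(T−10) [T>10 °C] = -1.2960
  sulphur-dioxide contribution → 0.2371 μm/a
  chloride contribution → 2.079 μm/a
  total first-year rate 2.316 μm/a
Power-law: D(8) = r_corr · 8^0.667
  D(8) = 2.316 × 8^0.667 = 2.316 × 4.003 = 9.27 μm
  Mass loss = 9.27 μm × 8.96 g/cm³ = 83.06 g·m⁻²

D(8) = 83.1 g·m⁻²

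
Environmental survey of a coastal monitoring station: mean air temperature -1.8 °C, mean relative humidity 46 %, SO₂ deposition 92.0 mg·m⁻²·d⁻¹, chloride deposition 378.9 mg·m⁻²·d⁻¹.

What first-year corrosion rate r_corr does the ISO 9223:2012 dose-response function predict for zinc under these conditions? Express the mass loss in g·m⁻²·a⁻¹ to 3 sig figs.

zinc: f(T) = +0.038·(T−10) [T≤10 °C] = -0.4484
  SO₂ term: 0.0129·92.0^0.44·exp(0.046·46-0.4484) = 0.4999
  Sd branch = 0.0175·Sd^0.57·e^(0.008·RH+0.085·T) = 0.64 μm/a
  sum: 0.4999 + 0.64 → r_corr = 1.14 μm/a
Convert to mass loss: 1.14 μm/a × 7.14 g/cm³ = 8.139 g·m⁻²·a⁻¹

r_corr = 8.14 g·m⁻²·a⁻¹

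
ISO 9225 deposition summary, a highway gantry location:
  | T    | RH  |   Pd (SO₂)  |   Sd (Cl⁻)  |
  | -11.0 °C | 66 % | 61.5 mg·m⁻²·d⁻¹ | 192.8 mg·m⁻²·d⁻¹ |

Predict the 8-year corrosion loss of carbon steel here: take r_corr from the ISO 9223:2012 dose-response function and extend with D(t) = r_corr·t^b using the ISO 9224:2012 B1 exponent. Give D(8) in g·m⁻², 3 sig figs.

D(8) = 409 g·m⁻²

carbon steel: f(T) = +0.150·(T−10) [T≤10 °C] = -3.1500
  SO₂ term: 1.77·61.5^0.52·exp(0.02·66-3.1500) = 2.418
  Sd branch = 0.102·Sd^0.62·e^(0.033·RH+0.04·T) = 15.14 μm/a
  sum: 2.418 + 15.14 → r_corr = 17.56 μm/a
Long-term exponent b (ISO 9224 Table 2, B1) = 0.523
  D(8) = 17.56 × 8^0.523 = 17.56 × 2.967 = 52.1 μm
  Mass loss = 52.1 μm × 7.85 g/cm³ = 409 g·m⁻²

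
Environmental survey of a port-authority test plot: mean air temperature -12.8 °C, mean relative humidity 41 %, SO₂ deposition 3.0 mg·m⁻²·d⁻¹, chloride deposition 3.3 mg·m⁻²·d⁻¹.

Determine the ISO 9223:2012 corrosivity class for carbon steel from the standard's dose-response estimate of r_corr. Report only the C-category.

C1

carbon steel: temperature factor f = +0.150·(-22.8) = -3.4200
  Pd branch = 1.77·Pd^0.52·e^(0.02·RH+f) = 0.2328 μm/a
  Sd branch = 0.102·Sd^0.62·e^(0.033·RH+0.04·T) = 0.4958 μm/a
  sum: 0.2328 + 0.4958 → r_corr = 0.7286 μm/a
Category bounds: 0…1.3 μm/a bracket r_corr ⇒ C1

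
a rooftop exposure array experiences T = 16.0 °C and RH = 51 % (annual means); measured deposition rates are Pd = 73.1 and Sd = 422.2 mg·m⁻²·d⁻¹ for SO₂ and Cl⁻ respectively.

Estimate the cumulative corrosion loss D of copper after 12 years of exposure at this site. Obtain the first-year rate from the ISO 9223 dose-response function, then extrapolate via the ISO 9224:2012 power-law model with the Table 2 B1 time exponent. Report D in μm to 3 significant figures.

copper: f(T) = -0.080·(T−10) [T>10 °C] = -0.4800
  Pd branch = 0.0053·Pd^0.26·e^(0.059·RH+f) = 0.2029 μm/a
  Cl⁻ term: 0.01025·422.2^0.27·exp(0.036·51+0.049·16.0) = 0.7202
  sum: 0.2029 + 0.7202 → r_corr = 0.9231 μm/a
Power-law: D(12) = r_corr · 12^0.667
  D(12) = 0.9231 × 12^0.667 = 0.9231 × 5.246 = 4.842 μm

D(12) = 4.84 μm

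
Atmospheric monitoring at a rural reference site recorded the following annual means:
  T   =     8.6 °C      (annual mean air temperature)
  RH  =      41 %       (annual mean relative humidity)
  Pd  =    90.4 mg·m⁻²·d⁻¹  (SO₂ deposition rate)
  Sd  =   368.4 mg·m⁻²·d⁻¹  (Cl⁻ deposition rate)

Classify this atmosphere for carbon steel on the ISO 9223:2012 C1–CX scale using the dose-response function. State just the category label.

carbon steel: temperature factor f = +0.150·(-1.4) = -0.2100
  SO₂ term: 1.77·90.4^0.52·exp(0.02·41-0.2100) = 33.89
  Cl⁻ term: 0.102·368.4^0.62·exp(0.033·41+0.04·8.6) = 21.71
  sum: 33.89 + 21.71 → r_corr = 55.61 μm/a
55.6 μm/a falls in (50, 80] for carbon steel → category C4

C4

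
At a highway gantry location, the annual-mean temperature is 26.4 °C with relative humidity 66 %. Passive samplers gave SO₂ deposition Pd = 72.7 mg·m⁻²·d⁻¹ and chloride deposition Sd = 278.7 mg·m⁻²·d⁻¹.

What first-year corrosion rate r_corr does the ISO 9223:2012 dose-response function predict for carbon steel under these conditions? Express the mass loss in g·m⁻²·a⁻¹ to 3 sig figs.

carbon steel: temperature factor f = -0.054·(16.4) = -0.8856
  SO₂ term: 1.77·72.7^0.52·exp(0.02·66-0.8856) = 25.39
  Cl⁻ term: 0.102·278.7^0.62·exp(0.033·66+0.04·26.4) = 84.94
  r_corr = 25.39 + 84.94 = 110.3 μm/a
Convert to mass loss: 110.3 μm/a × 7.85 g/cm³ = 866 g·m⁻²·a⁻¹

r_corr = 866 g·m⁻²·a⁻¹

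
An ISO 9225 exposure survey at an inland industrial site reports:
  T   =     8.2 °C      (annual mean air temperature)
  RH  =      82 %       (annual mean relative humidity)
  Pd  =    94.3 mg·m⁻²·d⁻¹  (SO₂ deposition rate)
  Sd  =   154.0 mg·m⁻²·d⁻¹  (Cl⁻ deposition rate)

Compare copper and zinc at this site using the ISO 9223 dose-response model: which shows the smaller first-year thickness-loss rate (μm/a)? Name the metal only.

copper: T≤10 °C ⇒ hinge +0.126·(8.2−10) = -0.2268
  Pd branch = 0.0053·Pd^0.26·e^(0.059·RH+f) = 1.739 μm/a
  Cl⁻ term: 0.01025·154.0^0.27·exp(0.036·82+0.049·8.2) = 1.143
  sum: 1.739 + 1.143 → r_corr = 2.881 μm/a
zinc: T≤10 °C ⇒ hinge +0.038·(8.2−10) = -0.0684
  SO₂ term: 0.0129·94.3^0.44·exp(0.046·82-0.0684) = 3.871
  Sd branch = 0.0175·Sd^0.57·e^(0.008·RH+0.085·T) = 1.195 μm/a
  r_corr = 3.871 + 1.195 = 5.066 μm/a
Ordering by μm/a: zinc (5.07) > copper (2.88)

copper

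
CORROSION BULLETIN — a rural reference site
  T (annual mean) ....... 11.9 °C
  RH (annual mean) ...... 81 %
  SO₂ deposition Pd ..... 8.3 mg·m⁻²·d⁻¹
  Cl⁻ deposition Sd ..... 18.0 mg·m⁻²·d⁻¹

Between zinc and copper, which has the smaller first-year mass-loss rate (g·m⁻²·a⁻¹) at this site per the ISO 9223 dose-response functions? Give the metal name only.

zinc

zinc: temperature factor f = -0.071·(1.9) = -0.1349
  Pd branch = 0.0129·Pd^0.44·e^(0.046·RH+f) = 1.187 μm/a
  Sd branch = 0.0175·Sd^0.57·e^(0.008·RH+0.085·T) = 0.4778 μm/a
  r_corr = 1.187 + 0.4778 = 1.665 μm/a
  mass loss = 1.665 μm/a × 7.14 g/cm³ = 11.89 g·m⁻²·a⁻¹
copper: T>10 °C ⇒ hinge -0.080·(11.9−10) = -0.1520
  SO₂ term: 0.0053·8.3^0.26·exp(0.059·81-0.1520) = 0.9391
  Cl⁻ term: 0.01025·18.0^0.27·exp(0.036·81+0.049·11.9) = 0.7401
  r_corr = 0.9391 + 0.7401 = 1.679 μm/a
  mass loss = 1.679 μm/a × 8.96 g/cm³ = 15.05 g·m⁻²·a⁻¹
Ordering by g·m⁻²·a⁻¹: copper (15) > zinc (11.9)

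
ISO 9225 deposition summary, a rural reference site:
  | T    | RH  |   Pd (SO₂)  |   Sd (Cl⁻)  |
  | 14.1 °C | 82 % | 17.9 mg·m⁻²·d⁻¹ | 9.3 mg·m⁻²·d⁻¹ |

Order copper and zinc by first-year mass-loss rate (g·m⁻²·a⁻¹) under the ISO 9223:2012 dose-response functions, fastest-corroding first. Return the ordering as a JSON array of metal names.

["copper", "zinc"]

copper: T>10 °C ⇒ hinge -0.080·(14.1−10) = -0.3280
  Pd branch = 0.0053·Pd^0.26·e^(0.059·RH+f) = 1.02 μm/a
  Cl⁻ term: 0.01025·9.3^0.27·exp(0.036·82+0.049·14.1) = 0.715
  r_corr = 1.02 + 0.715 = 1.735 μm/a
  mass loss = 1.735 μm/a × 8.96 g/cm³ = 15.55 g·m⁻²·a⁻¹
zinc: T>10 °C ⇒ hinge -0.071·(14.1−10) = -0.2911
  SO₂ term: 0.0129·17.9^0.44·exp(0.046·82-0.2911) = 1.491
  Cl⁻ term: 0.0175·9.3^0.57·exp(0.008·82+0.085·14.1) = 0.3985
  r_corr = 1.491 + 0.3985 = 1.89 μm/a
  mass loss = 1.89 μm/a × 7.14 g/cm³ = 13.49 g·m⁻²·a⁻¹
Ordering by g·m⁻²·a⁻¹: copper (15.5) > zinc (13.5)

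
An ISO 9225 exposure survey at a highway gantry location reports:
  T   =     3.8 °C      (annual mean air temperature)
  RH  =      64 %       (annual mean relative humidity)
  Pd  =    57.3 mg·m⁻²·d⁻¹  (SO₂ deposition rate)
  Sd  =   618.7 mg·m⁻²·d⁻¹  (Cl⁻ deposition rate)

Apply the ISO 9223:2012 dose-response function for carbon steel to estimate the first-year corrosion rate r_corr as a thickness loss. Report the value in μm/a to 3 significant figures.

carbon steel: temperature factor f = +0.150·(-6.2) = -0.9300
  SO₂ term: 1.77·57.3^0.52·exp(0.02·64-0.9300) = 20.62
  Cl⁻ term: 0.102·618.7^0.62·exp(0.033·64+0.04·3.8) = 52.79
  r_corr = 20.62 + 52.79 = 73.41 μm/a

r_corr = 73.4 μm/a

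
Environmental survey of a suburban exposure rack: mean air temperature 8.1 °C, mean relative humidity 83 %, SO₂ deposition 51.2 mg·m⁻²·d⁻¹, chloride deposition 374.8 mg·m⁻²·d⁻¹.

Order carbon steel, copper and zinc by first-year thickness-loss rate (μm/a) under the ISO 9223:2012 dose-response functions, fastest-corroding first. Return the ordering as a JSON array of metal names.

["carbon steel", "zinc", "copper"]

carbon steel: T≤10 °C ⇒ hinge +0.150·(8.1−10) = -0.2850
  SO₂ term: 1.77·51.2^0.52·exp(0.02·83-0.2850) = 54.19
  Sd branch = 0.102·Sd^0.62·e^(0.033·RH+0.04·T) = 86.02 μm/a
  sum: 54.19 + 86.02 → r_corr = 140.2 μm/a
copper: temperature factor f = +0.126·(-1.9) = -0.2394
  Pd branch = 0.0053·Pd^0.26·e^(0.059·RH+f) = 1.554 μm/a
  Sd branch = 0.01025·Sd^0.27·e^(0.036·RH+0.049·T) = 1.499 μm/a
  r_corr = 1.554 + 1.499 = 3.053 μm/a
zinc: f(T) = +0.038·(T−10) [T≤10 °C] = -0.0722
  Pd branch = 0.0129·Pd^0.44·e^(0.046·RH+f) = 3.086 μm/a
  Sd branch = 0.0175·Sd^0.57·e^(0.008·RH+0.085·T) = 1.984 μm/a
  sum: 3.086 + 1.984 → r_corr = 5.07 μm/a
Ordering by μm/a: carbon steel (140) > zinc (5.07) > copper (3.05)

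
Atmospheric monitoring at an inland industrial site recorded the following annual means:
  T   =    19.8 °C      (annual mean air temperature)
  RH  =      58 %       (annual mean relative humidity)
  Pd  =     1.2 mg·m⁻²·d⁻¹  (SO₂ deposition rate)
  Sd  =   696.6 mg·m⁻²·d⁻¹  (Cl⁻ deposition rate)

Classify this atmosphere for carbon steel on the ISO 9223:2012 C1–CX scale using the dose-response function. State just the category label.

carbon steel: T>10 °C ⇒ hinge -0.054·(19.8−10) = -0.5292
  SO₂ term: 1.77·1.2^0.52·exp(0.02·58-0.5292) = 3.657
  Cl⁻ term: 0.102·696.6^0.62·exp(0.033·58+0.04·19.8) = 88.4
  r_corr = 3.657 + 88.4 = 92.06 μm/a
92.1 μm/a falls in (80, 200] for carbon steel → category C5

C5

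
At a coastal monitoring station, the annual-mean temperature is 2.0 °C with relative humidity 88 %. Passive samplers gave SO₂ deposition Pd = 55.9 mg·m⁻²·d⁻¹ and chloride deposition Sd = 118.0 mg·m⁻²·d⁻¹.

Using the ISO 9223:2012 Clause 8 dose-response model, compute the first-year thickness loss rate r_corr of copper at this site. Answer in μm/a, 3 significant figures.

r_corr = 1.96 μm/a

copper: T≤10 °C ⇒ hinge +0.126·(2.0−10) = -1.0080
  SO₂ term: 0.0053·55.9^0.26·exp(0.059·88-1.0080) = 0.9901
  Sd branch = 0.01025·Sd^0.27·e^(0.036·RH+0.049·T) = 0.974 μm/a
  r_corr = 0.9901 + 0.974 = 1.964 μm/a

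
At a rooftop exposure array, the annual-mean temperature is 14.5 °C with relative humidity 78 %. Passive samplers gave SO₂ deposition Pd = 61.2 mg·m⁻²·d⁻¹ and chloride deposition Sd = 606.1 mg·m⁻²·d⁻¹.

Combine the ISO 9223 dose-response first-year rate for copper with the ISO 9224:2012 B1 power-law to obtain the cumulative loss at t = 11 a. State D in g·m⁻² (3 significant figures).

D(11) = 134 g·m⁻²

copper: temperature factor f = -0.080·(4.5) = -0.3600
  SO₂ term: 0.0053·61.2^0.26·exp(0.059·78-0.3600) = 1.074
  Sd branch = 0.01025·Sd^0.27·e^(0.036·RH+0.049·T) = 1.95 μm/a
  sum: 1.074 + 1.95 → r_corr = 3.024 μm/a
ISO 9224: D(t) = r_corr · t^b with b = 0.667 (copper, B1)
  D(11) = 3.024 × 11^0.667 = 3.024 × 4.95 = 14.97 μm
  Mass loss = 14.97 μm × 8.96 g/cm³ = 134.1 g·m⁻²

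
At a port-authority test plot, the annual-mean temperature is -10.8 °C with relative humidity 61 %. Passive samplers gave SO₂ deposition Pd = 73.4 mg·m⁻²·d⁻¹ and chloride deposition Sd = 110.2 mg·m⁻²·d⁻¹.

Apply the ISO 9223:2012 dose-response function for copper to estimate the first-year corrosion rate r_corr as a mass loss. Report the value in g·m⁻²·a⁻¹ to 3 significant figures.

r_corr = 2.12 g·m⁻²·a⁻¹

copper: T≤10 °C ⇒ hinge +0.126·(-10.8−10) = -2.6208
  SO₂ term: 0.0053·73.4^0.26·exp(0.059·61-2.6208) = 0.04307
  Sd branch = 0.01025·Sd^0.27·e^(0.036·RH+0.049·T) = 0.1932 μm/a
  sum: 0.04307 + 0.1932 → r_corr = 0.2363 μm/a
Convert to mass loss: 0.2363 μm/a × 8.96 g/cm³ = 2.117 g·m⁻²·a⁻¹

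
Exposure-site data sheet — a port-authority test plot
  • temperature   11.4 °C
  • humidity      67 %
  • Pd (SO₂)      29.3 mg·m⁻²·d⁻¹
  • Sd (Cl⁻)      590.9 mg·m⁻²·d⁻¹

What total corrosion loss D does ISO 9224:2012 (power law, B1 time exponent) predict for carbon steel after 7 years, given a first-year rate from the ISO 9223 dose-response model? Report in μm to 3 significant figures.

D(7) = 313 μm

carbon steel: T>10 °C ⇒ hinge -0.054·(11.4−10) = -0.0756
  Pd branch = 1.77·Pd^0.52·e^(0.02·RH+f) = 36.3 μm/a
  Cl⁻ term: 0.102·590.9^0.62·exp(0.033·67+0.04·11.4) = 76.77
  sum: 36.3 + 76.77 → r_corr = 113.1 μm/a
Long-term exponent b (ISO 9224 Table 2, B1) = 0.523
  D(7) = 113.1 × 7^0.523 = 113.1 × 2.767 = 312.8 μm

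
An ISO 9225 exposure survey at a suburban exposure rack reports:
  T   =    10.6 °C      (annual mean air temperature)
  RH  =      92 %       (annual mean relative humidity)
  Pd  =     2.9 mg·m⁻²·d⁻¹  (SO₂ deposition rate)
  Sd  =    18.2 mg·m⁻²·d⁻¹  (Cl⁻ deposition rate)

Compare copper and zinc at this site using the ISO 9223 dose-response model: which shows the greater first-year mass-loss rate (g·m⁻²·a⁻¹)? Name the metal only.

copper: T>10 °C ⇒ hinge -0.080·(10.6−10) = -0.0480
  sulphur-dioxide contribution → 1.517 μm/a
  chloride contribution → 1.035 μm/a
  ⇒ r_corr(copper) = 2.552 μm/a
  mass loss = 2.552 μm/a × 8.96 g/cm³ = 22.87 g·m⁻²·a⁻¹
zinc: T>10 °C ⇒ hinge -0.071·(10.6−10) = -0.0426
  sulphur-dioxide contribution → 1.36 μm/a
  chloride contribution → 0.4701 μm/a
  ⇒ r_corr(zinc) = 1.83 μm/a
  mass loss = 1.83 μm/a × 7.14 g/cm³ = 13.07 g·m⁻²·a⁻¹
Ordering by g·m⁻²·a⁻¹: copper (22.9) > zinc (13.1)

copper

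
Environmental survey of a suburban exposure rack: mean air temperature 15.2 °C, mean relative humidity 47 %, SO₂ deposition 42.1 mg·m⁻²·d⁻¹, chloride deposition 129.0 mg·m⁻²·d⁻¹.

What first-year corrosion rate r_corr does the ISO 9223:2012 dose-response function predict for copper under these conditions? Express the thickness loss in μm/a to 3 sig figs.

copper: T>10 °C ⇒ hinge -0.080·(15.2−10) = -0.4160
  Pd branch = 0.0053·Pd^0.26·e^(0.059·RH+f) = 0.148 μm/a
  Sd branch = 0.01025·Sd^0.27·e^(0.036·RH+0.049·T) = 0.4354 μm/a
  sum: 0.148 + 0.4354 → r_corr = 0.5834 μm/a

r_corr = 0.583 μm/a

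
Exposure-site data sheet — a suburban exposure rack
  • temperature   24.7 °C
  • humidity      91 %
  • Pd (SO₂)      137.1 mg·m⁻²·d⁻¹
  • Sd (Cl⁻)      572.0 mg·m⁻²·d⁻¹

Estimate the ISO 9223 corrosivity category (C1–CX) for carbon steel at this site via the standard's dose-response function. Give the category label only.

carbon steel: temperature factor f = -0.054·(14.7) = -0.7938
  sulphur-dioxide contribution → 63.81 μm/a
  chloride contribution → 282.8 μm/a
  ⇒ r_corr(carbon steel) = 346.6 μm/a
347 μm/a falls in (200, 700] for carbon steel → category CX

CX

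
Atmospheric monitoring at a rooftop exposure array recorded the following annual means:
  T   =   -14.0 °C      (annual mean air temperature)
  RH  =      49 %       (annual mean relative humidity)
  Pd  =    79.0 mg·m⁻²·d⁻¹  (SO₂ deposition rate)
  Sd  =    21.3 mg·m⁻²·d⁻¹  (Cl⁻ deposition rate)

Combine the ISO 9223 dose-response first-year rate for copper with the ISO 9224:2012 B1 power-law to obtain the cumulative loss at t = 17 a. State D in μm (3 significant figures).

D(17) = 0.551 μm

copper: T≤10 °C ⇒ hinge +0.126·(-14.0−10) = -3.0240
  Pd branch = 0.0053·Pd^0.26·e^(0.059·RH+f) = 0.01445 μm/a
  Cl⁻ term: 0.01025·21.3^0.27·exp(0.036·49+0.049·-14.0) = 0.06879
  sum: 0.01445 + 0.06879 → r_corr = 0.08325 μm/a
Long-term exponent b (ISO 9224 Table 2, B1) = 0.667
  D(17) = 0.08325 × 17^0.667 = 0.08325 × 6.618 = 0.5509 μm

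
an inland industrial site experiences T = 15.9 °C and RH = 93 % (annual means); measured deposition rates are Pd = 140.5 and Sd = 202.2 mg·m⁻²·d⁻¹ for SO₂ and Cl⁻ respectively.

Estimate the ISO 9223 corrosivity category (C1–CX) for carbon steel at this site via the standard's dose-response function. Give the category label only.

CX

carbon steel: T>10 °C ⇒ hinge -0.054·(15.9−10) = -0.3186
  sulphur-dioxide contribution → 108.2 μm/a
  chloride contribution → 111.5 μm/a
  ⇒ r_corr(carbon steel) = 219.7 μm/a
220 μm/a falls in (200, 700] for carbon steel → category CX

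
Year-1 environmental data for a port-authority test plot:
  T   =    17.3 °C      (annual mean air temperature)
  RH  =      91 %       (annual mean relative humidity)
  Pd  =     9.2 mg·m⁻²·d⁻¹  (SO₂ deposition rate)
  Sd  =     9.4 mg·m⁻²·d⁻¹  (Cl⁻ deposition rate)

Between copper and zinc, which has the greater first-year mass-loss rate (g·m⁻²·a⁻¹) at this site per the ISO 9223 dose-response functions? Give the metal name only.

copper: temperature factor f = -0.080·(7.3) = -0.5840
  SO₂ term: 0.0053·9.2^0.26·exp(0.059·91-0.5840) = 1.13
  Sd branch = 0.01025·Sd^0.27·e^(0.036·RH+0.049·T) = 1.16 μm/a
  r_corr = 1.13 + 1.16 = 2.289 μm/a
  mass loss = 2.289 μm/a × 8.96 g/cm³ = 20.51 g·m⁻²·a⁻¹
zinc: temperature factor f = -0.071·(7.3) = -0.5183
  SO₂ term: 0.0129·9.2^0.44·exp(0.046·91-0.5183) = 1.341
  Cl⁻ term: 0.0175·9.4^0.57·exp(0.008·91+0.085·17.3) = 0.5656
  sum: 1.341 + 0.5656 → r_corr = 1.907 μm/a
  mass loss = 1.907 μm/a × 7.14 g/cm³ = 13.62 g·m⁻²·a⁻¹
Ordering by g·m⁻²·a⁻¹: copper (20.5) > zinc (13.6)

copper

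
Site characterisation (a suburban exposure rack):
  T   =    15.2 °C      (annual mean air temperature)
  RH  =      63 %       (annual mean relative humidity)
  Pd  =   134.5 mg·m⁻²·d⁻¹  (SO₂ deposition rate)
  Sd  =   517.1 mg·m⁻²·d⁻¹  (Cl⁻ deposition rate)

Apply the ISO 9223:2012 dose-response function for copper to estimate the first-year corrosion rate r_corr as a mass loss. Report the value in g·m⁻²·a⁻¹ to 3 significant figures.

r_corr = 14.7 g·m⁻²·a⁻¹

copper: temperature factor f = -0.080·(5.2) = -0.4160
  Pd branch = 0.0053·Pd^0.26·e^(0.059·RH+f) = 0.5145 μm/a
  Sd branch = 0.01025·Sd^0.27·e^(0.036·RH+0.049·T) = 1.127 μm/a
  r_corr = 0.5145 + 1.127 = 1.641 μm/a
Convert to mass loss: 1.641 μm/a × 8.96 g/cm³ = 14.71 g·m⁻²·a⁻¹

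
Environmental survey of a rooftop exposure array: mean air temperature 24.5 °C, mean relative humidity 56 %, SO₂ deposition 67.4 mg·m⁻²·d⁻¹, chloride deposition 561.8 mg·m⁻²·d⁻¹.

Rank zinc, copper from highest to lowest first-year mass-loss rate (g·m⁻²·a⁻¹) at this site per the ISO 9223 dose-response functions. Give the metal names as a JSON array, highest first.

["zinc", "copper"]

zinc: T>10 °C ⇒ hinge -0.071·(24.5−10) = -1.0295
  Pd branch = 0.0129·Pd^0.44·e^(0.046·RH+f) = 0.3862 μm/a
  Sd branch = 0.0175·Sd^0.57·e^(0.008·RH+0.085·T) = 8.115 μm/a
  r_corr = 0.3862 + 8.115 = 8.501 μm/a
  mass loss = 8.501 μm/a × 7.14 g/cm³ = 60.7 g·m⁻²·a⁻¹
copper: temperature factor f = -0.080·(14.5) = -1.1600
  SO₂ term: 0.0053·67.4^0.26·exp(0.059·56-1.1600) = 0.1352
  Cl⁻ term: 0.01025·561.8^0.27·exp(0.036·56+0.049·24.5) = 1.413
  sum: 0.1352 + 1.413 → r_corr = 1.548 μm/a
  mass loss = 1.548 μm/a × 8.96 g/cm³ = 13.87 g·m⁻²·a⁻¹
Ordering by g·m⁻²·a⁻¹: zinc (60.7) > copper (13.9)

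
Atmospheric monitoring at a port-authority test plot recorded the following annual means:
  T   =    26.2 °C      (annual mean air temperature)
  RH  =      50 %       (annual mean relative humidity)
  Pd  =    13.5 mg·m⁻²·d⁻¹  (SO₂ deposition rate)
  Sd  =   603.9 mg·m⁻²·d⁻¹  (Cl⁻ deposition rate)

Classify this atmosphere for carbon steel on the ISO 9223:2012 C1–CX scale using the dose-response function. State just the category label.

C5

carbon steel: f(T) = -0.054·(T−10) [T>10 °C] = -0.8748
  Pd branch = 1.77·Pd^0.52·e^(0.02·RH+f) = 7.765 μm/a
  Sd branch = 0.102·Sd^0.62·e^(0.033·RH+0.04·T) = 80.26 μm/a
  sum: 7.765 + 80.26 → r_corr = 88.03 μm/a
88 μm/a falls in (80, 200] for carbon steel → category C5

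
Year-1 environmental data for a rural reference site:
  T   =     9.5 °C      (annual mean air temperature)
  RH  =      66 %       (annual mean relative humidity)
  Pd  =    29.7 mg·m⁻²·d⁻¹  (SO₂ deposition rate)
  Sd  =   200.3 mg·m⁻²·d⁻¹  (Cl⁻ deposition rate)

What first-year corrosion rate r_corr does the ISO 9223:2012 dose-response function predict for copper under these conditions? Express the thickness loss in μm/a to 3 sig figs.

r_corr = 1.33 μm/a

copper: T≤10 °C ⇒ hinge +0.126·(9.5−10) = -0.0630
  SO₂ term: 0.0053·29.7^0.26·exp(0.059·66-0.0630) = 0.5902
  Sd branch = 0.01025·Sd^0.27·e^(0.036·RH+0.049·T) = 0.7349 μm/a
  r_corr = 0.5902 + 0.7349 = 1.325 μm/a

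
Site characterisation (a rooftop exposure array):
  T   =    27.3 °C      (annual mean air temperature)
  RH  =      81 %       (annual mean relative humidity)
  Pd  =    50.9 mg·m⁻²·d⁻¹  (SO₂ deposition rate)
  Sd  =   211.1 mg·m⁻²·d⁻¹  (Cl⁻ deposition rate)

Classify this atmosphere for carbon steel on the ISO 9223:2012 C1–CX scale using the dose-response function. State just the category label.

carbon steel: f(T) = -0.054·(T−10) [T>10 °C] = -0.9342
  sulphur-dioxide contribution → 27.12 μm/a
  chloride contribution → 121.6 μm/a
  total first-year rate 148.7 μm/a
149 μm/a falls in (80, 200] for carbon steel → category C5

C5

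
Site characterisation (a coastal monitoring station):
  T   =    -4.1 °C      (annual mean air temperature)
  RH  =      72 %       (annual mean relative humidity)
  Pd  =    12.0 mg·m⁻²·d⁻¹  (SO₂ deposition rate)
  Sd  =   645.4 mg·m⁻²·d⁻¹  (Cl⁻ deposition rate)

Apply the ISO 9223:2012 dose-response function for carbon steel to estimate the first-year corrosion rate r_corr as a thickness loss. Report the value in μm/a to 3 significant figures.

r_corr = 54.7 μm/a

carbon steel: T≤10 °C ⇒ hinge +0.150·(-4.1−10) = -2.1150
  Pd branch = 1.77·Pd^0.52·e^(0.02·RH+f) = 3.281 μm/a
  Cl⁻ term: 0.102·645.4^0.62·exp(0.033·72+0.04·-4.1) = 51.45
  sum: 3.281 + 51.45 → r_corr = 54.73 μm/a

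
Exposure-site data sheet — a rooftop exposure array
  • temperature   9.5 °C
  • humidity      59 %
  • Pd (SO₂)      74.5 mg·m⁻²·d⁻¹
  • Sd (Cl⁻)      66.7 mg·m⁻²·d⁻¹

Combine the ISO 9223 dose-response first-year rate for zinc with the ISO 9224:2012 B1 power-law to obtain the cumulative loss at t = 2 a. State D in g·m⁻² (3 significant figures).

D(2) = 24.6 g·m⁻²

zinc: temperature factor f = +0.038·(-0.5) = -0.0190
  Pd branch = 0.0129·Pd^0.44·e^(0.046·RH+f) = 1.273 μm/a
  Sd branch = 0.0175·Sd^0.57·e^(0.008·RH+0.085·T) = 0.6894 μm/a
  r_corr = 1.273 + 0.6894 = 1.962 μm/a
ISO 9224: D(t) = r_corr · t^b with b = 0.813 (zinc, B1)
  D(2) = 1.962 × 2^0.813 = 1.962 × 1.757 = 3.447 μm
  Mass loss = 3.447 μm × 7.14 g/cm³ = 24.61 g·m⁻²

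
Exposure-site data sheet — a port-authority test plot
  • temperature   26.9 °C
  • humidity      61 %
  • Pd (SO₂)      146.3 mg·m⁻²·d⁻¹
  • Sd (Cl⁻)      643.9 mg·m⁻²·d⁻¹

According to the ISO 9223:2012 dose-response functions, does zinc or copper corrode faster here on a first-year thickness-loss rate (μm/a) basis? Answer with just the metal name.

zinc: temperature factor f = -0.071·(16.9) = -1.1999
  SO₂ term: 0.0129·146.3^0.44·exp(0.046·61-1.1999) = 0.5765
  Cl⁻ term: 0.0175·643.9^0.57·exp(0.008·61+0.085·26.9) = 11.19
  r_corr = 0.5765 + 11.19 = 11.77 μm/a
copper: T>10 °C ⇒ hinge -0.080·(26.9−10) = -1.3520
  SO₂ term: 0.0053·146.3^0.26·exp(0.059·61-1.3520) = 0.1833
  Sd branch = 0.01025·Sd^0.27·e^(0.036·RH+0.049·T) = 1.974 μm/a
  r_corr = 0.1833 + 1.974 = 2.157 μm/a
Ordering by μm/a: zinc (11.8) > copper (2.16)

zinc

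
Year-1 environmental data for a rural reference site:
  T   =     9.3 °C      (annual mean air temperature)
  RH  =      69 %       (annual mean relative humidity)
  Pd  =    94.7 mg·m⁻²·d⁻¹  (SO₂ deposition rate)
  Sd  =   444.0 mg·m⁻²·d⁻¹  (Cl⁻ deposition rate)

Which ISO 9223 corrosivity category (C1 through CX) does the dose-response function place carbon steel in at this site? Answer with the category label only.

carbon steel: temperature factor f = +0.150·(-0.7) = -0.1050
  SO₂ term: 1.77·94.7^0.52·exp(0.02·69-0.1050) = 67.52
  Cl⁻ term: 0.102·444.0^0.62·exp(0.033·69+0.04·9.3) = 63.16
  sum: 67.52 + 63.16 → r_corr = 130.7 μm/a
Category bounds: 80…200 μm/a bracket r_corr ⇒ C5

C5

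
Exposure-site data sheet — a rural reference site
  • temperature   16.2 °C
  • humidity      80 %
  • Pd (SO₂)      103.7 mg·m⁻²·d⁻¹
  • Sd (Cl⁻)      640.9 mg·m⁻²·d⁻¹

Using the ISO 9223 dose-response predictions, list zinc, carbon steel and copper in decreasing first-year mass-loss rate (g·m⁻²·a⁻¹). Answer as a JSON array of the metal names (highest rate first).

zinc: f(T) = -0.071·(T−10) [T>10 °C] = -0.4402
  SO₂ term: 0.0129·103.7^0.44·exp(0.046·80-0.4402) = 2.538
  Cl⁻ term: 0.0175·640.9^0.57·exp(0.008·80+0.085·16.2) = 5.235
  sum: 2.538 + 5.235 → r_corr = 7.773 μm/a
  mass loss = 7.773 μm/a × 7.14 g/cm³ = 55.5 g·m⁻²·a⁻¹
carbon steel: T>10 °C ⇒ hinge -0.054·(16.2−10) = -0.3348
  Pd branch = 1.77·Pd^0.52·e^(0.02·RH+f) = 70.09 μm/a
  Cl⁻ term: 0.102·640.9^0.62·exp(0.033·80+0.04·16.2) = 150.2
  r_corr = 70.09 + 150.2 = 220.3 μm/a
  mass loss = 220.3 μm/a × 7.85 g/cm³ = 1730 g·m⁻²·a⁻¹
copper: T>10 °C ⇒ hinge -0.080·(16.2−10) = -0.4960
  SO₂ term: 0.0053·103.7^0.26·exp(0.059·80-0.4960) = 1.21
  Sd branch = 0.01025·Sd^0.27·e^(0.036·RH+0.049·T) = 2.312 μm/a
  sum: 1.21 + 2.312 → r_corr = 3.523 μm/a
  mass loss = 3.523 μm/a × 8.96 g/cm³ = 31.56 g·m⁻²·a⁻¹
Ordering by g·m⁻²·a⁻¹: carbon steel (1730) > zinc (55.5) > copper (31.6)

["carbon steel", "zinc", "copper"]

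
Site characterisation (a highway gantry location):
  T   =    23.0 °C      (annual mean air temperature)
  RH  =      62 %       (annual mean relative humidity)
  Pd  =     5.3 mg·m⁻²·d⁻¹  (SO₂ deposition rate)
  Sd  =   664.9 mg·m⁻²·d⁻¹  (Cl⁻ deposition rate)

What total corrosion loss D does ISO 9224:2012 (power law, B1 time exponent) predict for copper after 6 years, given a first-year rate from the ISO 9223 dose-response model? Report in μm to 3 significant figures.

D(6) = 6.00 μm

copper: f(T) = -0.080·(T−10) [T>10 °C] = -1.0400
  sulphur-dioxide contribution → 0.1121 μm/a
  chloride contribution → 1.705 μm/a
  total first-year rate 1.817 μm/a
ISO 9224: D(t) = r_corr · t^b with b = 0.667 (copper, B1)
  D(6) = 1.817 × 6^0.667 = 1.817 × 3.304 = 6.003 μm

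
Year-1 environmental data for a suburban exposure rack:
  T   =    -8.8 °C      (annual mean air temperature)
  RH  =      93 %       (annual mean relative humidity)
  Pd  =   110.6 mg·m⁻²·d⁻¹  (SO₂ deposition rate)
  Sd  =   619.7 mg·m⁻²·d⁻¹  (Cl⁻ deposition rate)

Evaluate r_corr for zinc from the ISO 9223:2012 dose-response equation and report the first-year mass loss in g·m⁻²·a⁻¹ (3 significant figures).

zinc: temperature factor f = +0.038·(-18.8) = -0.7144
  sulphur-dioxide contribution → 3.61 μm/a
  chloride contribution → 0.6805 μm/a
  total first-year rate 4.29 μm/a
Convert to mass loss: 4.29 μm/a × 7.14 g/cm³ = 30.63 g·m⁻²·a⁻¹

r_corr = 30.6 g·m⁻²·a⁻¹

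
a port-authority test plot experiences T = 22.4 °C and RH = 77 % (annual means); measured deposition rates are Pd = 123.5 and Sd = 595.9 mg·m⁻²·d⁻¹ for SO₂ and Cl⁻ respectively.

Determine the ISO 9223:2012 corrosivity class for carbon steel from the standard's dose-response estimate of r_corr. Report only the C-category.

carbon steel: f(T) = -0.054·(T−10) [T>10 °C] = -0.6696
  SO₂ term: 1.77·123.5^0.52·exp(0.02·77-0.6696) = 51.72
  Sd branch = 0.102·Sd^0.62·e^(0.033·RH+0.04·T) = 166.7 μm/a
  r_corr = 51.72 + 166.7 = 218.4 μm/a
ISO 9223 Table 2 (carbon steel): 200 < 218 ≤ 700 μm/a ⇒ CX

CX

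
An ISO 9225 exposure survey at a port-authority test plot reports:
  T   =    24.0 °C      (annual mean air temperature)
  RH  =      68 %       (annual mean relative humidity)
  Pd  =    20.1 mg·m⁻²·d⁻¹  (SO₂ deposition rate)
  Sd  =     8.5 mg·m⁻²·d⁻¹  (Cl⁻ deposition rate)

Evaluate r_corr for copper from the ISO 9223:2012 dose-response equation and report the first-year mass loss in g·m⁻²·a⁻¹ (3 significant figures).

r_corr = 8.00 g·m⁻²·a⁻¹

copper: f(T) = -0.080·(T−10) [T>10 °C] = -1.1200
  Pd branch = 0.0053·Pd^0.26·e^(0.059·RH+f) = 0.2085 μm/a
  Cl⁻ term: 0.01025·8.5^0.27·exp(0.036·68+0.049·24.0) = 0.6848
  r_corr = 0.2085 + 0.6848 = 0.8933 μm/a
Convert to mass loss: 0.8933 μm/a × 8.96 g/cm³ = 8.004 g·m⁻²·a⁻¹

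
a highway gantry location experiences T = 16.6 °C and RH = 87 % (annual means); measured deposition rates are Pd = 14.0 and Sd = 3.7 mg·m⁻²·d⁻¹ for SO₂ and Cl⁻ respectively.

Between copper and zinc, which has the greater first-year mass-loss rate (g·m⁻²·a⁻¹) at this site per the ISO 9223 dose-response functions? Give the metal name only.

copper: temperature factor f = -0.080·(6.6) = -0.5280
  sulphur-dioxide contribution → 1.052 μm/a
  chloride contribution → 0.7544 μm/a
  ⇒ r_corr(copper) = 1.807 μm/a
  mass loss = 1.807 μm/a × 8.96 g/cm³ = 16.19 g·m⁻²·a⁻¹
zinc: f(T) = -0.071·(T−10) [T>10 °C] = -0.4686
  sulphur-dioxide contribution → 1.411 μm/a
  chloride contribution → 0.3034 μm/a
  ⇒ r_corr(zinc) = 1.714 μm/a
  mass loss = 1.714 μm/a × 7.14 g/cm³ = 12.24 g·m⁻²·a⁻¹
Ordering by g·m⁻²·a⁻¹: copper (16.2) > zinc (12.2)

copper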